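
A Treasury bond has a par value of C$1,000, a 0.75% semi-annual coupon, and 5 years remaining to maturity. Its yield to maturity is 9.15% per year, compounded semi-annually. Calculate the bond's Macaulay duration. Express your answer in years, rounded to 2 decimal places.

Periodic yield y = 0.04575. Discount each cash flow and weight by its period:
  t   CF        PV=CF/(1+0.04575)^t    t·PV
  1         3.75         3.5859         3.5859
  2         3.75         3.4291         6.8581
  3         3.75         3.2790         9.8371
  4         3.75         3.1356        12.5424
  5         3.75         2.9984        14.9921
  6         3.75         2.8672        17.2034
  7         3.75         2.7418        19.1926
  8         3.75         2.6219        20.9748
  9         3.75         2.5072        22.5644
  10    1,003.75       641.7218     6,417.2185
  Σ                    668.8880     6,544.9694
Price P = Σ PV = 668.8880.
Macaulay duration = Σ(t·PV) / P = 6,544.9694 / 668.8880 = 9.78485 half-year periods.
In years: 9.78485 / 2 = 4.89243 years.

4.89 years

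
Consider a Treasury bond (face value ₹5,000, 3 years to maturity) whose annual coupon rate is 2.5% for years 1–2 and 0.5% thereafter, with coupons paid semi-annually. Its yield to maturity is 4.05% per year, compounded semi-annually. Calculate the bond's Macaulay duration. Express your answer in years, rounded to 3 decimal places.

Periodic yield y = 0.02025. Discount each cash flow and weight by its period:
  t   CF        PV=CF/(1+0.02025)^t    t·PV
  1        62.50        61.2595        61.2595
  2        62.50        60.0436       120.0872
  3        62.50        58.8519       176.5556
  4        62.50        57.6838       230.7351
  5        12.50        11.3078        56.5389
  6     5,012.50     4,444.4166    26,666.4998
  Σ                  4,693.5631    27,311.6761
Price P = Σ PV = 4,693.5631.
Macaulay duration = Σ(t·PV) / P = 27,311.6761 / 4,693.5631 = 5.81896 half-year periods.
In years: 5.81896 / 2 = 2.90948 years.

2.909 years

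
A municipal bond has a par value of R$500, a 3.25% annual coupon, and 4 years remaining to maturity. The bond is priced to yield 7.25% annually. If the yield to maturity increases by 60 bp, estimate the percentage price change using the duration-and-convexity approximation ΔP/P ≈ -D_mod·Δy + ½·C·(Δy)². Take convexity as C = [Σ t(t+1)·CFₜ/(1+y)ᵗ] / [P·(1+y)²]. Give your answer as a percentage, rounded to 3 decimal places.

-2.096%

With y = 0.0725:
  t   CF        PV=CF/(1+0.0725)^t    t·PV        t(t+1)·PV
  1        16.25        15.1515        15.1515          30.3030
  2        16.25        14.1273        28.2546          84.7637
  3        16.25        13.1723        39.5169         158.0675
  4       516.25       390.1853     1,560.7410       7,803.7052
  Σ                    432.6364     1,643.6640       8,076.8395
P = 432.6364; D_Mac = 3.79918 yrs; D_mod = 3.54236 yrs; C = 16.23020.
Duration effect: -3.54236 × (+0.006) = -0.021254
Convexity effect: 0.5 × 16.23020 × (0.006)² = +0.0002921
ΔP/P ≈ -0.021254 + 0.0002921 = -0.020962 = -2.0962%.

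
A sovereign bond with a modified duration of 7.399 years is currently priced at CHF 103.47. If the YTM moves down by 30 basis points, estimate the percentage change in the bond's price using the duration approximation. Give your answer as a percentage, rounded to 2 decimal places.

Duration approximation: ΔP/P ≈ -D_mod · Δy = -7.399 × (-0.003) = +0.022197.
As a percentage: +2.2197%.

+2.22%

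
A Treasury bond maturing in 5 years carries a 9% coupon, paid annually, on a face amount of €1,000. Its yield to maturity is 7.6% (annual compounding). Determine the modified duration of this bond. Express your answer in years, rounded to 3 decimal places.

3.961 years

Periodic yield y = 0.076. First find Macaulay duration:
  t   CF        PV=CF/(1+0.076)^t    t·PV
  1        90.00        83.6431        83.6431
  2        90.00        77.7352       155.4705
  3        90.00        72.2447       216.7340
  4        90.00        67.1419       268.5675
  5     1,090.00       755.7274     3,778.6368
  Σ                  1,056.4922     4,503.0518
P = 1,056.4922; Macaulay duration = 4,503.0518 / 1,056.4922 = 4.26227 years.
Modified duration = D_Mac / (1 + y) = 4.26227 / 1.076 = 3.96121 years.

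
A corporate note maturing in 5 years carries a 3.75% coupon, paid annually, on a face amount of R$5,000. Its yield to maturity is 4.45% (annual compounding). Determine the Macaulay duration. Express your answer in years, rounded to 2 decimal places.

4.65 years

Periodic yield y = 0.0445. Discount each cash flow and weight by its year:
  t   CF        PV=CF/(1+0.0445)^t    t·PV
  1       187.50       179.5117       179.5117
  2       187.50       171.8638       343.7276
  3       187.50       164.5417       493.6251
  4       187.50       157.5315       630.1261
  5     5,187.50     4,172.6878    20,863.4388
  Σ                  4,846.1365    22,510.4293
Price P = Σ PV = 4,846.1365.
Macaulay duration = Σ(t·PV) / P = 22,510.4293 / 4,846.1365 = 4.64503 years.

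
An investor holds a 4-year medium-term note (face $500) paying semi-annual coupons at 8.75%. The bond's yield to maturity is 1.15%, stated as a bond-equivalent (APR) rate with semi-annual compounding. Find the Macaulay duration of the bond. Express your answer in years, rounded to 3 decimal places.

3.536 years

Periodic yield y = 0.00575. Discount each cash flow and weight by its period:
  t   CF        PV=CF/(1+0.00575)^t    t·PV
  1       21.875        21.7499        21.7499
  2       21.875        21.6256        43.2512
  3       21.875        21.5020        64.5059
  4       21.875        21.3790        85.5161
  5       21.875        21.2568       106.2840
  6       21.875        21.1353       126.8116
  7       21.875        21.0144       147.1011
  8      521.875       498.4782     3,987.8255
  Σ                    648.1412     4,583.0453
Price P = Σ PV = 648.1412.
Macaulay duration = Σ(t·PV) / P = 4,583.0453 / 648.1412 = 7.07106 half-year periods.
In years: 7.07106 / 2 = 3.53553 years.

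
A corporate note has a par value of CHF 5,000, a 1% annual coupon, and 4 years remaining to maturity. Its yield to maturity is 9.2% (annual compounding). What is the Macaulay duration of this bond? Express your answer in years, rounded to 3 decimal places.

Periodic yield y = 0.092. Discount each cash flow and weight by its year:
  t   CF        PV=CF/(1+0.092)^t    t·PV
  1        50.00        45.7875        45.7875
  2        50.00        41.9300        83.8600
  3        50.00        38.3974       115.1923
  4     5,050.00     3,551.4101    14,205.6404
  Σ                  3,677.5251    14,450.4802
Price P = Σ PV = 3,677.5251.
Macaulay duration = Σ(t·PV) / P = 14,450.4802 / 3,677.5251 = 3.92940 years.

3.929 years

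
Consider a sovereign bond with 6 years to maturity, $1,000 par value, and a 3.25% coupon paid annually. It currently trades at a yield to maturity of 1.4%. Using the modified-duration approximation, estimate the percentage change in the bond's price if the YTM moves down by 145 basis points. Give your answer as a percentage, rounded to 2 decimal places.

+7.97%

Periodic yield y = 0.014. Modified duration first:
  t   CF        PV=CF/(1+0.014)^t    t·PV
  1        32.50        32.0513        32.0513
  2        32.50        31.6088        63.2175
  3        32.50        31.1723        93.5170
  4        32.50        30.7420       122.9678
  5        32.50        30.3175       151.5876
  6     1,032.50       949.8660     5,699.1958
  Σ                  1,105.7578     6,162.5371
P = 1,105.7578; D_Mac = 5.57313 yrs; D_mod = 5.57313/(1+0.014) = 5.49619 yrs.
ΔP/P ≈ -D_mod · Δy = -5.49619 × (-0.0145) = +0.079695 = +7.9695%.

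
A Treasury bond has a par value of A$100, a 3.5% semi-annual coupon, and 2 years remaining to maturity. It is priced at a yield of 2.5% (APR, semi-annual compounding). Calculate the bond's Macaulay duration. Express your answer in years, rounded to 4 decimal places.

1.9496 years

Periodic yield y = 0.0125. Discount each cash flow and weight by its period:
  t   CF        PV=CF/(1+0.0125)^t    t·PV
  1         1.75         1.7284         1.7284
  2         1.75         1.7071         3.4141
  3         1.75         1.6860         5.0579
  4       101.75        96.8176       387.2704
  Σ                    101.9390       397.4708
Price P = Σ PV = 101.9390.
Macaulay duration = Σ(t·PV) / P = 397.4708 / 101.9390 = 3.89910 half-year periods.
In years: 3.89910 / 2 = 1.94955 years.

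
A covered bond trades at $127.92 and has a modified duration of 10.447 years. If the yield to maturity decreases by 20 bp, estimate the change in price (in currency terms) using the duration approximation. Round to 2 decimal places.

+$2.67

Duration approximation: ΔP/P ≈ -D_mod · Δy = -10.447 × (-0.002) = +0.020894.
ΔP ≈ 127.92 × (+0.020894) = +2.67276048.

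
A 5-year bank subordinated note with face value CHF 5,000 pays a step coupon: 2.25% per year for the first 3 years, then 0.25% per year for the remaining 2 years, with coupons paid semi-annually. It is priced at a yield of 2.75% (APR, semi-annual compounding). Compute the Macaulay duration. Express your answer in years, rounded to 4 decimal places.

4.7728 years

Periodic yield y = 0.01375. Discount each cash flow and weight by its period:
  t   CF        PV=CF/(1+0.01375)^t    t·PV
  1        56.25        55.4871        55.4871
  2        56.25        54.7345       109.4689
  3        56.25        53.9921       161.9762
  4        56.25        53.2597       213.0390
  5        56.25        52.5374       262.6868
  6        56.25        51.8248       310.9486
  7         6.25         5.6802        39.7614
  8         6.25         5.6032        44.8253
  9         6.25         5.5272        49.7445
  10    5,006.25     4,367.2078    43,672.0784
  Σ                  4,705.8538    44,920.0161
Price P = Σ PV = 4,705.8538.
Macaulay duration = Σ(t·PV) / P = 44,920.0161 / 4,705.8538 = 9.54556 half-year periods.
In years: 9.54556 / 2 = 4.77278 years.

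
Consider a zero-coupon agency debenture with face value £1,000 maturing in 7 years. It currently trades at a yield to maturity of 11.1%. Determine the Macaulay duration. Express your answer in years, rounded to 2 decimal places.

A zero-coupon bond has a single cash flow at maturity, so its Macaulay duration equals its maturity: 7 years.

7.00 years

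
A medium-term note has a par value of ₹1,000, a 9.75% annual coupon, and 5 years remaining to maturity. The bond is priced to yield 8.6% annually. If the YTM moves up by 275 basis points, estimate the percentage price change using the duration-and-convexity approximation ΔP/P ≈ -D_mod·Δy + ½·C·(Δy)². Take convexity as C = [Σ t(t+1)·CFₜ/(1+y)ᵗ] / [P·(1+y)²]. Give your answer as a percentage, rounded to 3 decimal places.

With y = 0.086:
  t   CF        PV=CF/(1+0.086)^t    t·PV        t(t+1)·PV
  1        97.50        89.7790        89.7790         179.5580
  2        97.50        82.6694       165.3389         496.0166
  3        97.50        76.1229       228.3686         913.4744
  4        97.50        70.0947       280.3789       1,401.8944
  5     1,097.50       726.5331     3,632.6655      21,795.9929
  Σ                  1,045.1991     4,396.5308      24,786.9363
P = 1,045.1991; D_Mac = 4.20641 yrs; D_mod = 3.87330 yrs; C = 20.10778.
Duration effect: -3.87330 × (+0.0275) = -0.106516
Convexity effect: 0.5 × 20.10778 × (0.0275)² = +0.0076033
ΔP/P ≈ -0.106516 + 0.0076033 = -0.098913 = -9.8913%.

-9.891%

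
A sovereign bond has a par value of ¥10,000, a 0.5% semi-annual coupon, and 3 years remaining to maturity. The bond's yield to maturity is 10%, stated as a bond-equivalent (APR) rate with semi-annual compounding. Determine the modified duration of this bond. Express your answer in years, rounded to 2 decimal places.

Periodic yield y = 0.05. First find Macaulay duration:
  t   CF        PV=CF/(1+0.05)^t    t·PV
  1        25.00        23.8095        23.8095
  2        25.00        22.6757        45.3515
  3        25.00        21.5959        64.7878
  4        25.00        20.5676        82.2702
  5        25.00        19.5882        97.9408
  6    10,025.00     7,480.8094    44,884.8561
  Σ                  7,589.0463    45,199.0159
P = 7,589.0463; Macaulay duration = 45,199.0159 / 7,589.0463 = 5.95582 half-year periods = 2.97791 years.
Modified duration = D_Mac / (1 + y) = 2.97791 / 1.05 = 2.83611 years.

2.84 years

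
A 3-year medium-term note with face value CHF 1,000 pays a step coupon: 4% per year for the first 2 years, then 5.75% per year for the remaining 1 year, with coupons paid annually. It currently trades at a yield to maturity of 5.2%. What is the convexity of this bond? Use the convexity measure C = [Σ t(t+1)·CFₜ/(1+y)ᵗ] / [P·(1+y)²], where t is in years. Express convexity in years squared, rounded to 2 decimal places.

With y = 0.052:
  t   CF        PV=CF/(1+0.052)^t    t·PV        t(t+1)·PV
  1        40.00        38.0228        38.0228          76.0456
  2        40.00        36.1434        72.2867         216.8602
  3     1,057.50       908.3080     2,724.9241      10,899.6964
  Σ                    982.4742     2,835.2336      11,192.6022
P = 982.4742.
Convexity = Σ t(t+1)·PV / [P·(1+y)²] = 11,192.6022 / (982.4742 × 1.106704) = 10.29386.

10.29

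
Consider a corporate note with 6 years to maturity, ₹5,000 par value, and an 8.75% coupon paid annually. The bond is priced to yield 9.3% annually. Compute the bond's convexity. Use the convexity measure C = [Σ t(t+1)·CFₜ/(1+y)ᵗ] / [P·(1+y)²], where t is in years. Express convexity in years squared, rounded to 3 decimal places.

With y = 0.093:
  t   CF        PV=CF/(1+0.093)^t    t·PV        t(t+1)·PV
  1       437.50       400.2745       400.2745         800.5489
  2       437.50       366.2164       732.4327       2,197.2981
  3       437.50       335.0561     1,005.1684       4,020.6736
  4       437.50       306.5472     1,226.1890       6,130.9448
  5       437.50       280.4641     1,402.3204       8,413.9224
  6     5,437.50     3,189.1746    19,135.0477     133,945.3337
  Σ                  4,877.7329    23,901.4326     155,508.7216
P = 4,877.7329.
Convexity = Σ t(t+1)·PV / [P·(1+y)²] = 155,508.7216 / (4,877.7329 × 1.194649) = 26.68679.

26.687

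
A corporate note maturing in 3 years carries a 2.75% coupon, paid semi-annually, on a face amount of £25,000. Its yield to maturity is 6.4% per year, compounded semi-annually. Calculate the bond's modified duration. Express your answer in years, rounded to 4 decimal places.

Periodic yield y = 0.032. First find Macaulay duration:
  t   CF        PV=CF/(1+0.032)^t    t·PV
  1       343.75       333.0911       333.0911
  2       343.75       322.7627       645.5254
  3       343.75       312.7545       938.2636
  4       343.75       303.0567     1,212.2269
  5       343.75       293.6596     1,468.2981
  6    25,343.75    20,979.3821   125,876.2924
  Σ                 22,544.7067   130,473.6974
P = 22,544.7067; Macaulay duration = 130,473.6974 / 22,544.7067 = 5.78733 half-year periods = 2.89367 years.
Modified duration = D_Mac / (1 + y) = 2.89367 / 1.032 = 2.80394 years.

2.8039 years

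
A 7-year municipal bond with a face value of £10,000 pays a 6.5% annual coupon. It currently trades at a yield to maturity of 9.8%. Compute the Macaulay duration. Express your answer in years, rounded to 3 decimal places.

5.719 years

Periodic yield y = 0.098. Discount each cash flow and weight by its year:
  t   CF        PV=CF/(1+0.098)^t    t·PV
  1       650.00       591.9854       591.9854
  2       650.00       539.1488     1,078.2977
  3       650.00       491.0281     1,473.0843
  4       650.00       447.2023     1,788.8091
  5       650.00       407.2880     2,036.4402
  6       650.00       370.9363     2,225.6177
  7    10,650.00     5,535.1988    38,746.3919
  Σ                  8,382.7878    47,940.6263
Price P = Σ PV = 8,382.7878.
Macaulay duration = Σ(t·PV) / P = 47,940.6263 / 8,382.7878 = 5.71894 years.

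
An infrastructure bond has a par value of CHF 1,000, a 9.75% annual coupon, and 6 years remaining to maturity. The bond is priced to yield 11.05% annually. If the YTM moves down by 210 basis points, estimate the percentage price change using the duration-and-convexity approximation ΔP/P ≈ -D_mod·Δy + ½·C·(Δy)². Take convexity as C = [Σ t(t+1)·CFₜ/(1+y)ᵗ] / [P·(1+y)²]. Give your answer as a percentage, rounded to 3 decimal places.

+9.586%

With y = 0.1105:
  t   CF        PV=CF/(1+0.1105)^t    t·PV        t(t+1)·PV
  1        97.50        87.7983        87.7983         175.5966
  2        97.50        79.0619       158.1239         474.3717
  3        97.50        71.1949       213.5847         854.3389
  4        97.50        64.1107       256.4427       1,282.2135
  5        97.50        57.7314       288.6568       1,731.9409
  6     1,097.50       585.1850     3,511.1097      24,577.7681
  Σ                    945.0821     4,515.7161      29,096.2296
P = 945.0821; D_Mac = 4.77812 yrs; D_mod = 4.30267 yrs; C = 24.96491.
Duration effect: -4.30267 × (-0.021) = +0.090356
Convexity effect: 0.5 × 24.96491 × (-0.021)² = +0.0055048
ΔP/P ≈ +0.090356 + 0.0055048 = +0.095861 = +9.5861%.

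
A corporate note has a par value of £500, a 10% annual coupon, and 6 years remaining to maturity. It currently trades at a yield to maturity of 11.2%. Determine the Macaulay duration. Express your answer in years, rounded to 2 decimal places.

4.76 years

Periodic yield y = 0.112. Discount each cash flow and weight by its year:
  t   CF        PV=CF/(1+0.112)^t    t·PV
  1        50.00        44.9640        44.9640
  2        50.00        40.4353        80.8706
  3        50.00        36.3627       109.0880
  4        50.00        32.7002       130.8009
  5        50.00        29.4067       147.0334
  6       550.00       290.8935     1,745.3608
  Σ                    474.7624     2,258.1177
Price P = Σ PV = 474.7624.
Macaulay duration = Σ(t·PV) / P = 2,258.1177 / 474.7624 = 4.75631 years.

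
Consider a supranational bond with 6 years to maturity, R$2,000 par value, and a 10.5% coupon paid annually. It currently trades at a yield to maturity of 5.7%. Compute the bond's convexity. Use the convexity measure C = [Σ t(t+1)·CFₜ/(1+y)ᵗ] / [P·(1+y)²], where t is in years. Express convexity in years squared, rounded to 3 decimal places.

28.319

With y = 0.057:
  t   CF        PV=CF/(1+0.057)^t    t·PV        t(t+1)·PV
  1       210.00       198.6755       198.6755         397.3510
  2       210.00       187.9617       375.9234       1,127.7701
  3       210.00       177.8256       533.4769       2,133.9074
  4       210.00       168.2362       672.9446       3,364.7232
  5       210.00       159.1638       795.8191       4,774.9146
  6     2,210.00     1,584.6828     9,508.0969      66,556.6785
  Σ                  2,476.5456    12,084.9364      78,355.3448
P = 2,476.5456.
Convexity = Σ t(t+1)·PV / [P·(1+y)²] = 78,355.3448 / (2,476.5456 × 1.117249) = 28.31864.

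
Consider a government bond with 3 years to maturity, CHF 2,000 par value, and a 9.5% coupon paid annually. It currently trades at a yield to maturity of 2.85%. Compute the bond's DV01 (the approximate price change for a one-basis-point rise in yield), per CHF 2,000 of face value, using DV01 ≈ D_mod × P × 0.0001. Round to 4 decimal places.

Periodic yield y = 0.0285.
  t   CF        PV=CF/(1+0.0285)^t    t·PV
  1       190.00       184.7351       184.7351
  2       190.00       179.6160       359.2320
  3     2,190.00     2,012.9418     6,038.8255
  Σ                  2,377.2929     6,582.7926
P = 2,377.2929; D_Mac = 2.76903 yrs; D_mod = 2.69230 yrs.
DV01 ≈ 2.69230 × 2,377.2929 × 0.0001 = 0.640038.

CHF 0.6400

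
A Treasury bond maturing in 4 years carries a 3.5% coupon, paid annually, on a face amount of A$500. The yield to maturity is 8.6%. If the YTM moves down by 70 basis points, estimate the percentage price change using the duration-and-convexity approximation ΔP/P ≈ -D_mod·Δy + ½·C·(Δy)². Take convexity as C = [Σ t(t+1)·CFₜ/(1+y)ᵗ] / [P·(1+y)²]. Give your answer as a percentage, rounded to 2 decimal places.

With y = 0.086:
  t   CF        PV=CF/(1+0.086)^t    t·PV        t(t+1)·PV
  1        17.50        16.1142        16.1142          32.2284
  2        17.50        14.8381        29.6762          89.0286
  3        17.50        13.6631        40.9892         163.9569
  4       517.50       372.0412     1,488.1649       7,440.8243
  Σ                    416.6566     1,574.9445       7,726.0382
P = 416.6566; D_Mac = 3.77996 yrs; D_mod = 3.48062 yrs; C = 15.72240.
Duration effect: -3.48062 × (-0.007) = +0.024364
Convexity effect: 0.5 × 15.72240 × (-0.007)² = +0.0003852
ΔP/P ≈ +0.024364 + 0.0003852 = +0.024750 = +2.4750%.

+2.47%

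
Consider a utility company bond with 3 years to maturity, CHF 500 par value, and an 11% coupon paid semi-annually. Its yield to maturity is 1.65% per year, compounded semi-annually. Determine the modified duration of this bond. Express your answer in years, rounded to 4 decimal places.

Periodic yield y = 0.00825. First find Macaulay duration:
  t   CF        PV=CF/(1+0.00825)^t    t·PV
  1        27.50        27.2750        27.2750
  2        27.50        27.0518        54.1036
  3        27.50        26.8305        80.4914
  4        27.50        26.6109       106.4437
  5        27.50        26.3932       131.9658
  6       527.50       502.1264     3,012.7586
  Σ                    636.2877     3,413.0380
P = 636.2877; Macaulay duration = 3,413.0380 / 636.2877 = 5.36399 half-year periods = 2.68199 years.
Modified duration = D_Mac / (1 + y) = 2.68199 / 1.00825 = 2.66005 years.

2.6600 years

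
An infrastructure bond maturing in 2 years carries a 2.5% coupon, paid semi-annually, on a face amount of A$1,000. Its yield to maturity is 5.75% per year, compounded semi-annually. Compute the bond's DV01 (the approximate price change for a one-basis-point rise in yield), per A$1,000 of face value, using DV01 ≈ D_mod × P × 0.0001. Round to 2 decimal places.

A$0.18

Periodic yield y = 0.02875.
  t   CF        PV=CF/(1+0.02875)^t    t·PV
  1        12.50        12.1507        12.1507
  2        12.50        11.8111        23.6222
  3        12.50        11.4810        34.4431
  4     1,012.50       903.9734     3,615.8935
  Σ                    939.4162     3,686.1094
P = 939.4162; D_Mac = 3.92383 half-year periods = 1.96192 yrs; D_mod = 1.90709 yrs.
DV01 ≈ 1.90709 × 939.4162 × 0.0001 = 0.179155.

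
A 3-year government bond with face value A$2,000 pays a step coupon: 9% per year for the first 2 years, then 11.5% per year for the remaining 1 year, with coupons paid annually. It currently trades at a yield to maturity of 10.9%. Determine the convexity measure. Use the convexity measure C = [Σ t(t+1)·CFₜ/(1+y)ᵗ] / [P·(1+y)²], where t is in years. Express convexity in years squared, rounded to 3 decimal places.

With y = 0.109:
  t   CF        PV=CF/(1+0.109)^t    t·PV        t(t+1)·PV
  1       180.00       162.3084       162.3084         324.6168
  2       180.00       146.3556       292.7112         878.1337
  3     2,230.00     1,634.9716     4,904.9149      19,619.6597
  Σ                  1,943.6357     5,359.9346      20,822.4102
P = 1,943.6357.
Convexity = Σ t(t+1)·PV / [P·(1+y)²] = 20,822.4102 / (1,943.6357 × 1.229881) = 8.71070.

8.711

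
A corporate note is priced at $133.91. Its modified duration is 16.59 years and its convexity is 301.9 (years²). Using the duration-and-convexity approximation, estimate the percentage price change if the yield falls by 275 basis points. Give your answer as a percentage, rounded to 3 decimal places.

Duration effect: -D_mod·Δy = -16.59 × (-0.0275) = +0.456225
Convexity effect: ½·C·(Δy)² = 0.5 × 301.9 × (-0.0275)² = +0.1141559375
ΔP/P ≈ +0.456225 + 0.1141559375 = +0.5703809375
= +57.03809375%.

+57.038%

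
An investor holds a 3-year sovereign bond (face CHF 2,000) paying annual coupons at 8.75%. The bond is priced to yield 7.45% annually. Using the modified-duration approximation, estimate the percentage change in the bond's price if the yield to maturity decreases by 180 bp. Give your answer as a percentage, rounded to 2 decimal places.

+4.64%

Periodic yield y = 0.0745. Modified duration first:
  t   CF        PV=CF/(1+0.0745)^t    t·PV
  1       175.00       162.8664       162.8664
  2       175.00       151.5742       303.1483
  3     2,175.00     1,753.2345     5,259.7034
  Σ                  2,067.6751     5,725.7182
P = 2,067.6751; D_Mac = 2.76916 yrs; D_mod = 2.76916/(1+0.0745) = 2.57716 yrs.
ΔP/P ≈ -D_mod · Δy = -2.57716 × (-0.018) = +0.046389 = +4.6389%.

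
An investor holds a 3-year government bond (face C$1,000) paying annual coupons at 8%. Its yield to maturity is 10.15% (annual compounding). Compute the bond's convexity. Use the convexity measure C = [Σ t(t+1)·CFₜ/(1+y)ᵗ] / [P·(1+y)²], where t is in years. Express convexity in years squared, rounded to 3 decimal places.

With y = 0.1015:
  t   CF        PV=CF/(1+0.1015)^t    t·PV        t(t+1)·PV
  1        80.00        72.6282        72.6282         145.2565
  2        80.00        65.9358       131.8715         395.6145
  3     1,080.00       808.1096     2,424.3287       9,697.3149
  Σ                    946.6736     2,628.8285      10,238.1859
P = 946.6736.
Convexity = Σ t(t+1)·PV / [P·(1+y)²] = 10,238.1859 / (946.6736 × 1.213302) = 8.91361.

8.914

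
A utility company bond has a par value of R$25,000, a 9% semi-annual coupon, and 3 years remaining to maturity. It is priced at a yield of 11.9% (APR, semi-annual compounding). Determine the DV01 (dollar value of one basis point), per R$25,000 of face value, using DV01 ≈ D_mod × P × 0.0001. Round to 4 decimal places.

Periodic yield y = 0.0595.
  t   CF        PV=CF/(1+0.0595)^t    t·PV
  1     1,125.00     1,061.8216     1,061.8216
  2     1,125.00     1,002.1912     2,004.3825
  3     1,125.00       945.9096     2,837.7288
  4     1,125.00       892.7887     3,571.1547
  5     1,125.00       842.6510     4,213.2548
  6    26,125.00    18,469.3041   110,815.8248
  Σ                 23,214.6662   124,504.1672
P = 23,214.6662; D_Mac = 5.36317 half-year periods = 2.68158 yrs; D_mod = 2.53099 yrs.
DV01 ≈ 2.53099 × 23,214.6662 × 0.0001 = 5.875610.

R$5.8756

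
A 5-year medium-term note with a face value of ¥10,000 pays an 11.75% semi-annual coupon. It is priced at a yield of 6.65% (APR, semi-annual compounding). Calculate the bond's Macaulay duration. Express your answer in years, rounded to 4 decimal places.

Periodic yield y = 0.03325. Discount each cash flow and weight by its period:
  t   CF        PV=CF/(1+0.03325)^t    t·PV
  1       587.50       568.5942       568.5942
  2       587.50       550.2969     1,100.5937
  3       587.50       532.5883     1,597.7649
  4       587.50       515.4496     2,061.7984
  5       587.50       498.8624     2,494.3122
  6       587.50       482.8090     2,896.8542
  7       587.50       467.2722     3,270.9056
  8       587.50       452.2354     3,617.8832
  9       587.50       437.6825     3,939.1422
  10   10,587.50     7,633.7737    76,337.7374
  Σ                 12,139.5643    97,885.5862
Price P = Σ PV = 12,139.5643.
Macaulay duration = Σ(t·PV) / P = 97,885.5862 / 12,139.5643 = 8.06335 half-year periods.
In years: 8.06335 / 2 = 4.03168 years.

4.0317 years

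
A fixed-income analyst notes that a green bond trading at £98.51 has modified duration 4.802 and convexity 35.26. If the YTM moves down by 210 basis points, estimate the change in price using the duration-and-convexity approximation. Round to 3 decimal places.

+£10.700

Duration effect: -D_mod·Δy = -4.802 × (-0.021) = +0.100842
Convexity effect: ½·C·(Δy)² = 0.5 × 35.26 × (-0.021)² = +0.00777483
ΔP/P ≈ +0.100842 + 0.00777483 = +0.10861683
ΔP ≈ 98.51 × (+0.10861683) = +10.6998439233.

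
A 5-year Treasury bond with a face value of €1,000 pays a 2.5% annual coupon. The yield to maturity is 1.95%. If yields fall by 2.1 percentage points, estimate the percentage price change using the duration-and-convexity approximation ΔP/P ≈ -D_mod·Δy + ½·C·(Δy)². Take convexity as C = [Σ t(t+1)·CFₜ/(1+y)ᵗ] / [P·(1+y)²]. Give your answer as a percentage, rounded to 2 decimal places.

With y = 0.0195:
  t   CF        PV=CF/(1+0.0195)^t    t·PV        t(t+1)·PV
  1        25.00        24.5218        24.5218          49.0436
  2        25.00        24.0528        48.1056         144.3168
  3        25.00        23.5927        70.7782         283.1128
  4        25.00        23.1415        92.5659         462.8296
  5     1,025.00       930.6529     4,653.2643      27,919.5857
  Σ                  1,025.9617     4,889.2358      28,858.8885
P = 1,025.9617; D_Mac = 4.76551 yrs; D_mod = 4.67436 yrs; C = 27.06288.
Duration effect: -4.67436 × (-0.021) = +0.098162
Convexity effect: 0.5 × 27.06288 × (-0.021)² = +0.0059674
ΔP/P ≈ +0.098162 + 0.0059674 = +0.104129 = +10.4129%.

+10.41%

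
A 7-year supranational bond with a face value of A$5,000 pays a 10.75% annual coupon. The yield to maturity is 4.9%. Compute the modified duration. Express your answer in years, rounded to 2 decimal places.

Periodic yield y = 0.049. First find Macaulay duration:
  t   CF        PV=CF/(1+0.049)^t    t·PV
  1       537.50       512.3928       512.3928
  2       537.50       488.4583       976.9166
  3       537.50       465.6418     1,396.9255
  4       537.50       443.8912     1,775.5647
  5       537.50       423.1565     2,115.7826
  6       537.50       403.3904     2,420.3423
  7     5,537.50     3,961.7341    27,732.1386
  Σ                  6,698.6651    36,930.0631
P = 6,698.6651; Macaulay duration = 36,930.0631 / 6,698.6651 = 5.51305 years.
Modified duration = D_Mac / (1 + y) = 5.51305 / 1.049 = 5.25553 years.

5.26 years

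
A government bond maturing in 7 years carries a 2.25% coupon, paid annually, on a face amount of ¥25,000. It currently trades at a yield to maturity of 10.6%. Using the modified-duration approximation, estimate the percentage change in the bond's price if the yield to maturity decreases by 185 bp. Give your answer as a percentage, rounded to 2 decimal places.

+10.69%

Periodic yield y = 0.106. Modified duration first:
  t   CF        PV=CF/(1+0.106)^t    t·PV
  1       562.50       508.5895       508.5895
  2       562.50       459.8459       919.6917
  3       562.50       415.7738     1,247.3215
  4       562.50       375.9257     1,503.7028
  5       562.50       339.8967     1,699.4833
  6       562.50       307.3207     1,843.9240
  7    25,562.50    12,627.5017    88,392.5121
  Σ                 15,034.8539    96,115.2249
P = 15,034.8539; D_Mac = 6.39283 yrs; D_mod = 6.39283/(1+0.106) = 5.78013 yrs.
ΔP/P ≈ -D_mod · Δy = -5.78013 × (-0.0185) = +0.106932 = +10.6932%.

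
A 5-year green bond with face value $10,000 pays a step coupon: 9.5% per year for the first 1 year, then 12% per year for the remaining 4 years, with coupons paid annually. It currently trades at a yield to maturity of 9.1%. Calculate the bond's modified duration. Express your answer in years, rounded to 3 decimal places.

3.809 years

Periodic yield y = 0.091. First find Macaulay duration:
  t   CF        PV=CF/(1+0.091)^t    t·PV
  1       950.00       870.7608       870.7608
  2     1,200.00     1,008.1653     2,016.3306
  3     1,200.00       924.0745     2,772.2236
  4     1,200.00       846.9977     3,387.9909
  5    11,200.00     7,245.9323    36,229.6613
  Σ                 10,895.9306    45,276.9671
P = 10,895.9306; Macaulay duration = 45,276.9671 / 10,895.9306 = 4.15540 years.
Modified duration = D_Mac / (1 + y) = 4.15540 / 1.091 = 3.80880 years.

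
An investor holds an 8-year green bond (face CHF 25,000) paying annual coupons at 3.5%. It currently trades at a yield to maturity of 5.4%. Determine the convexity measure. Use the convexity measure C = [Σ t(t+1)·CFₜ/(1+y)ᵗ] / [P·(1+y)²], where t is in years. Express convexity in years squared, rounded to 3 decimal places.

54.618

With y = 0.054:
  t   CF        PV=CF/(1+0.054)^t    t·PV        t(t+1)·PV
  1       875.00       830.1708       830.1708       1,660.3416
  2       875.00       787.6383     1,575.2766       4,725.8299
  3       875.00       747.2849     2,241.8548       8,967.4191
  4       875.00       708.9990     2,835.9959      14,179.9796
  5       875.00       672.6746     3,363.3728      20,180.2366
  6       875.00       638.2112     3,829.2669      26,804.8683
  7       875.00       605.5134     4,238.5940      33,908.7518
  8    25,875.00    16,988.5171   135,908.1367   1,223,173.2306
  Σ                 21,979.0092   154,822.6685   1,333,600.6574
P = 21,979.0092.
Convexity = Σ t(t+1)·PV / [P·(1+y)²] = 1,333,600.6574 / (21,979.0092 × 1.110916) = 54.61808.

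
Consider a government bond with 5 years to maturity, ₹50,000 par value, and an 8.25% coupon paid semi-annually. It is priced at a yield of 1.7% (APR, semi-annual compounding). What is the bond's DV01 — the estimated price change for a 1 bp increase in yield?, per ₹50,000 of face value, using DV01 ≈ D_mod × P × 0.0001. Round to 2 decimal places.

Periodic yield y = 0.0085.
  t   CF        PV=CF/(1+0.0085)^t    t·PV
  1     2,062.50     2,045.1165     2,045.1165
  2     2,062.50     2,027.8795     4,055.7591
  3     2,062.50     2,010.7878     6,032.3635
  4     2,062.50     1,993.8402     7,975.3608
  5     2,062.50     1,977.0354     9,885.1770
  6     2,062.50     1,960.3722    11,762.2334
  7     2,062.50     1,943.8495    13,606.9466
  8     2,062.50     1,927.4660    15,419.7284
  9     2,062.50     1,911.2207    17,200.9861
  10   52,062.50    47,837.2266   478,372.2661
  Σ                 65,634.7945   566,355.9374
P = 65,634.7945; D_Mac = 8.62890 half-year periods = 4.31445 yrs; D_mod = 4.27809 yrs.
DV01 ≈ 4.27809 × 65,634.7945 × 0.0001 = 28.079124.

₹28.08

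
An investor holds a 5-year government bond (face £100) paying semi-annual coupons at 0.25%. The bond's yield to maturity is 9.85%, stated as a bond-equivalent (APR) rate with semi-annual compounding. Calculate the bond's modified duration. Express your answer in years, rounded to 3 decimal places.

4.729 years

Periodic yield y = 0.04925. First find Macaulay duration:
  t   CF        PV=CF/(1+0.04925)^t    t·PV
  1        0.125         0.1191         0.1191
  2        0.125         0.1135         0.2271
  3        0.125         0.1082         0.3246
  4        0.125         0.1031         0.4125
  5        0.125         0.0983         0.4915
  6        0.125         0.0937         0.5621
  7        0.125         0.0893         0.6250
  8        0.125         0.0851         0.6807
  9        0.125         0.0811         0.7299
  10     100.125        61.9089       619.0885
  Σ                     62.8003       623.2610
P = 62.8003; Macaulay duration = 623.2610 / 62.8003 = 9.92449 half-year periods = 4.96224 years.
Modified duration = D_Mac / (1 + y) = 4.96224 / 1.04925 = 4.72933 years.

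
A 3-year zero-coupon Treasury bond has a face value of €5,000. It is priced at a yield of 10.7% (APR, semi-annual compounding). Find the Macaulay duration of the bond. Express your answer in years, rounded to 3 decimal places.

A zero-coupon bond has a single cash flow at maturity, so its Macaulay duration equals its maturity: 3 years.
(Equivalently: 6 semi-annual periods ÷ 2 = 3 years.)

3.000 years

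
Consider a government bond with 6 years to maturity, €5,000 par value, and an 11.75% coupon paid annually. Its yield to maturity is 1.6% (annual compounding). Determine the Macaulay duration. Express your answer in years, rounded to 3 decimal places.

Periodic yield y = 0.016. Discount each cash flow and weight by its year:
  t   CF        PV=CF/(1+0.016)^t    t·PV
  1       587.50       578.2480       578.2480
  2       587.50       569.1418     1,138.2835
  3       587.50       560.1789     1,680.5367
  4       587.50       551.3572     2,205.4287
  5       587.50       542.6744     2,713.3720
  6     5,587.50     5,079.9015    30,479.4088
  Σ                  7,881.5017    38,795.2778
Price P = Σ PV = 7,881.5017.
Macaulay duration = Σ(t·PV) / P = 38,795.2778 / 7,881.5017 = 4.92232 years.

4.922 years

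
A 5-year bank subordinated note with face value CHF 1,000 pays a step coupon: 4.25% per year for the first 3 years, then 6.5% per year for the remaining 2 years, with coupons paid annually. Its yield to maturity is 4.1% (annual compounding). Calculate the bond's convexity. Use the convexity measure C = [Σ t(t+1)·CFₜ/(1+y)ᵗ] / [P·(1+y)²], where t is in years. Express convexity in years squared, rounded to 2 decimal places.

24.75

With y = 0.041:
  t   CF        PV=CF/(1+0.041)^t    t·PV        t(t+1)·PV
  1        42.50        40.8261        40.8261          81.6523
  2        42.50        39.2182        78.4364         235.3091
  3        42.50        37.6736       113.0207         452.0828
  4        65.00        55.3491       221.3963       1,106.9817
  5     1,065.00       871.1561     4,355.7803      26,134.6817
  Σ                  1,044.2230     4,809.4598      28,010.7075
P = 1,044.2230.
Convexity = Σ t(t+1)·PV / [P·(1+y)²] = 28,010.7075 / (1,044.2230 × 1.083681) = 24.75309.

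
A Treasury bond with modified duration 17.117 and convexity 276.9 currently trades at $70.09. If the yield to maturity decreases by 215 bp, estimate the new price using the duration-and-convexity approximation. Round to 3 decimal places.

Duration effect: -D_mod·Δy = -17.117 × (-0.0215) = +0.3680155
Convexity effect: ½·C·(Δy)² = 0.5 × 276.9 × (-0.0215)² = +0.0639985125
ΔP/P ≈ +0.3680155 + 0.0639985125 = +0.4320140125
New price ≈ 70.09 × (1 + 0.4320140125) = 100.369862136125.

$100.370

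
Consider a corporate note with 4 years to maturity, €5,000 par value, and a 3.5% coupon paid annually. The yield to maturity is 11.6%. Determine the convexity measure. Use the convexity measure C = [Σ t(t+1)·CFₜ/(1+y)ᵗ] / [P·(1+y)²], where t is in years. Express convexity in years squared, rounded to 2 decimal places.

With y = 0.116:
  t   CF        PV=CF/(1+0.116)^t    t·PV        t(t+1)·PV
  1       175.00       156.8100       156.8100         313.6201
  2       175.00       140.5108       281.0216         843.0647
  3       175.00       125.9057       377.7172       1,510.8687
  4     5,175.00     3,336.2115    13,344.8460      66,724.2301
  Σ                  3,759.4380    14,160.3948      69,391.7835
P = 3,759.4380.
Convexity = Σ t(t+1)·PV / [P·(1+y)²] = 69,391.7835 / (3,759.4380 × 1.245456) = 14.82029.

14.82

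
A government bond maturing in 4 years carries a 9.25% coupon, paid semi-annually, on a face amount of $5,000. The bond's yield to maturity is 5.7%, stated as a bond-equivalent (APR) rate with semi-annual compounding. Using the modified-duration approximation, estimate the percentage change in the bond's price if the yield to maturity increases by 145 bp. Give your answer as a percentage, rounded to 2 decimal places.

-4.89%

Periodic yield y = 0.0285. Modified duration first:
  t   CF        PV=CF/(1+0.0285)^t    t·PV
  1       231.25       224.8420       224.8420
  2       231.25       218.6116       437.2231
  3       231.25       212.5538       637.6614
  4       231.25       206.6639       826.6555
  5       231.25       200.9372     1,004.6858
  6       231.25       195.3691     1,172.2148
  7       231.25       189.9554     1,329.6879
  8     5,231.25     4,178.0257    33,424.2056
  Σ                  5,626.9586    39,057.1761
P = 5,626.9586; D_Mac = 6.94108 half-year periods = 3.47054 yrs; D_mod = 3.47054/(1+0.0285) = 3.37437 yrs.
ΔP/P ≈ -D_mod · Δy = -3.37437 × (+0.0145) = -0.048928 = -4.8928%.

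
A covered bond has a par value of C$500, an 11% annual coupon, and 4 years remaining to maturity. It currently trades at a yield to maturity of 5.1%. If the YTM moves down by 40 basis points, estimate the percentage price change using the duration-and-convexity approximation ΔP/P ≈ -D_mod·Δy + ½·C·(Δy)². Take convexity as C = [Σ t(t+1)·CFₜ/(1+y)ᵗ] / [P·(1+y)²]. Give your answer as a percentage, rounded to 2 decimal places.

With y = 0.051:
  t   CF        PV=CF/(1+0.051)^t    t·PV        t(t+1)·PV
  1        55.00        52.3311        52.3311         104.6622
  2        55.00        49.7917        99.5835         298.7504
  3        55.00        47.3756       142.1267         568.5070
  4       555.00       454.8646     1,819.4583       9,097.2916
  Σ                    604.3630     2,113.4996      10,069.2112
P = 604.3630; D_Mac = 3.49707 yrs; D_mod = 3.32737 yrs; C = 15.08315.
Duration effect: -3.32737 × (-0.004) = +0.013309
Convexity effect: 0.5 × 15.08315 × (-0.004)² = +0.0001207
ΔP/P ≈ +0.013309 + 0.0001207 = +0.013430 = +1.3430%.

+1.34%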